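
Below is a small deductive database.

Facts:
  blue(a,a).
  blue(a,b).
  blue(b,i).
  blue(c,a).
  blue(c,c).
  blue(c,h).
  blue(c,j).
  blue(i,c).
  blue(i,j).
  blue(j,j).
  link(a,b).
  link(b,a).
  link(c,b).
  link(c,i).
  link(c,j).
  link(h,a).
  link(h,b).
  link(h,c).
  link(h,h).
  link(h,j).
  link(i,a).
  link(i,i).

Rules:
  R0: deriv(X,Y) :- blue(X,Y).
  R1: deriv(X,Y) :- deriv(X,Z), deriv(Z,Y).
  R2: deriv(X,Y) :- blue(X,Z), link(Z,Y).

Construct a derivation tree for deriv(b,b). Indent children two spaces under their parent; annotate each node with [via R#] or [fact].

round 1: derive deriv(a,a) via R0 from blue(a,a)
round 1: derive deriv(a,b) via R0 from blue(a,b)
round 1: derive deriv(b,i) via R0 from blue(b,i)
round 1: derive deriv(c,a) via R0 from blue(c,a)
round 1: derive deriv(c,c) via R0 from blue(c,c)
round 1: derive deriv(c,h) via R0 from blue(c,h)
round 1: derive deriv(c,j) via R0 from blue(c,j)
round 1: derive deriv(i,c) via R0 from blue(i,c)
round 1: derive deriv(i,j) via R0 from blue(i,j)
round 1: derive deriv(j,j) via R0 from blue(j,j)
round 1: derive deriv(b,a) via R2 from blue(b,i), link(i,a)
round 1: derive deriv(c,b) via R2 from blue(c,a), link(a,b)
round 1: derive deriv(c,i) via R2 from blue(c,c), link(c,i)
round 1: derive deriv(i,b) via R2 from blue(i,c), link(c,b)
round 1: derive deriv(i,i) via R2 from blue(i,c), link(c,i)
round 2: derive deriv(a,i) via R1 from deriv(a,b), deriv(b,i)
round 2: derive deriv(b,b) via R1 from deriv(b,a), deriv(a,b)
round 2: derive deriv(b,c) via R1 from deriv(b,i), deriv(i,c)
round 2: derive deriv(b,j) via R1 from deriv(b,i), deriv(i,j)
round 2: derive deriv(i,a) via R1 from deriv(i,b), deriv(b,a)
round 2: derive deriv(i,h) via R1 from deriv(i,c), deriv(c,h)
round 3: derive deriv(a,c) via R1 from deriv(a,b), deriv(b,c)
round 3: derive deriv(a,h) via R1 from deriv(a,i), deriv(i,h)
round 3: derive deriv(a,j) via R1 from deriv(a,b), deriv(b,j)
round 3: derive deriv(b,h) via R1 from deriv(b,c), deriv(c,h)

deriv(b,b)  [via R1]
  deriv(b,a)  [via R2]
    blue(b,i)  [fact]
    link(i,a)  [fact]
  deriv(a,b)  [via R0]
    blue(a,b)  [fact]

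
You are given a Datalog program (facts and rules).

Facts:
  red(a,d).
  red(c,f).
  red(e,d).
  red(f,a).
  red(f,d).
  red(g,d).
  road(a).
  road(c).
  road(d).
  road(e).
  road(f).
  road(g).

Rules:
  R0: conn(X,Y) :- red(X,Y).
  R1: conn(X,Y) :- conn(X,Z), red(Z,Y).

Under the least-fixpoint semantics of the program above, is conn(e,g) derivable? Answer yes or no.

no

round 1: derive conn(a,d) via R0 from red(a,d)
round 1: derive conn(c,f) via R0 from red(c,f)
round 1: derive conn(e,d) via R0 from red(e,d)
round 1: derive conn(f,a) via R0 from red(f,a)
round 1: derive conn(f,d) via R0 from red(f,d)
round 1: derive conn(g,d) via R0 from red(g,d)
round 2: derive conn(c,a) via R1 from conn(c,f), red(f,a)
round 2: derive conn(c,d) via R1 from conn(c,f), red(f,d)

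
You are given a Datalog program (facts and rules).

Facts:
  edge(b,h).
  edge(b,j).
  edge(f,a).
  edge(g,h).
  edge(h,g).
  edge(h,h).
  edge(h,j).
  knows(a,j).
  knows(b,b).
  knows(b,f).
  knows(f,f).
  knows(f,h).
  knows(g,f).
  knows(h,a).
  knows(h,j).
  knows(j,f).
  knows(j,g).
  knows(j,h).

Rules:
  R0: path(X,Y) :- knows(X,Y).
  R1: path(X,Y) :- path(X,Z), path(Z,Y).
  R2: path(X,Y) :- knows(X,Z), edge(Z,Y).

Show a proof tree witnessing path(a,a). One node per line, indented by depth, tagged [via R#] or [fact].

path(a,a)  [via R1]
  path(a,j)  [via R0]
    knows(a,j)  [fact]
  path(j,a)  [via R2]
    knows(j,f)  [fact]
    edge(f,a)  [fact]

round 1: derive path(a,j) via R0 from knows(a,j)
round 1: derive path(b,b) via R0 from knows(b,b)
round 1: derive path(b,f) via R0 from knows(b,f)
round 1: derive path(f,f) via R0 from knows(f,f)
round 1: derive path(f,h) via R0 from knows(f,h)
round 1: derive path(g,f) via R0 from knows(g,f)
round 1: derive path(h,a) via R0 from knows(h,a)
round 1: derive path(h,j) via R0 from knows(h,j)
round 1: derive path(j,f) via R0 from knows(j,f)
round 1: derive path(j,g) via R0 from knows(j,g)
round 1: derive path(j,h) via R0 from knows(j,h)
round 1: derive path(b,a) via R2 from knows(b,f), edge(f,a)
round 1: derive path(b,h) via R2 from knows(b,b), edge(b,h)
round 1: derive path(b,j) via R2 from knows(b,b), edge(b,j)
round 1: derive path(f,a) via R2 from knows(f,f), edge(f,a)
round 1: derive path(f,g) via R2 from knows(f,h), edge(h,g)
round 1: derive path(f,j) via R2 from knows(f,h), edge(h,j)
round 1: derive path(g,a) via R2 from knows(g,f), edge(f,a)
round 1: derive path(j,a) via R2 from knows(j,f), edge(f,a)
round 1: derive path(j,j) via R2 from knows(j,h), edge(h,j)
round 2: derive path(a,a) via R1 from path(a,j), path(j,a)
round 2: derive path(a,f) via R1 from path(a,j), path(j,f)
round 2: derive path(a,g) via R1 from path(a,j), path(j,g)
round 2: derive path(a,h) via R1 from path(a,j), path(j,h)
round 2: derive path(b,g) via R1 from path(b,f), path(f,g)
round 2: derive path(g,g) via R1 from path(g,f), path(f,g)
round 2: derive path(g,h) via R1 from path(g,f), path(f,h)
round 2: derive path(g,j) via R1 from path(g,a), path(a,j)
round 2: derive path(h,f) via R1 from path(h,j), path(j,f)
round 2: derive path(h,g) via R1 from path(h,j), path(j,g)
round 2: derive path(h,h) via R1 from path(h,j), path(j,h)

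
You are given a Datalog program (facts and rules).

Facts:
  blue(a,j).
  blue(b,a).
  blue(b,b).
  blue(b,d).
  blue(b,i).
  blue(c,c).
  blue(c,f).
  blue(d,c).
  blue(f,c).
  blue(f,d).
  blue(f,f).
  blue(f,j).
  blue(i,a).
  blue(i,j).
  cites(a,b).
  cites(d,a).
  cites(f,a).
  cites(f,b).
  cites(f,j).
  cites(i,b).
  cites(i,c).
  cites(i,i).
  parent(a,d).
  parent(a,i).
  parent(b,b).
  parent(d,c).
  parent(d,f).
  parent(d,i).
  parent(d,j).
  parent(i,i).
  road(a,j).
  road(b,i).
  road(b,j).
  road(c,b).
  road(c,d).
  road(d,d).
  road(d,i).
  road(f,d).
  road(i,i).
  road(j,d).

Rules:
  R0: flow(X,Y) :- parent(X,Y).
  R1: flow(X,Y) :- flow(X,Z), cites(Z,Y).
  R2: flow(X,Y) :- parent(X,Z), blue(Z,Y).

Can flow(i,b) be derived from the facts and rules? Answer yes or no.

yes

round 1: derive flow(a,d) via R0 from parent(a,d)
round 1: derive flow(a,i) via R0 from parent(a,i)
round 1: derive flow(b,b) via R0 from parent(b,b)
round 1: derive flow(d,c) via R0 from parent(d,c)
round 1: derive flow(d,f) via R0 from parent(d,f)
round 1: derive flow(d,i) via R0 from parent(d,i)
round 1: derive flow(d,j) via R0 from parent(d,j)
round 1: derive flow(i,i) via R0 from parent(i,i)
round 1: derive flow(a,a) via R2 from parent(a,i), blue(i,a)
round 1: derive flow(a,c) via R2 from parent(a,d), blue(d,c)
round 1: derive flow(a,j) via R2 from parent(a,i), blue(i,j)
round 1: derive flow(b,a) via R2 from parent(b,b), blue(b,a)
round 1: derive flow(b,d) via R2 from parent(b,b), blue(b,d)
round 1: derive flow(b,i) via R2 from parent(b,b), blue(b,i)
round 1: derive flow(d,a) via R2 from parent(d,i), blue(i,a)
round 1: derive flow(d,d) via R2 from parent(d,f), blue(f,d)
round 1: derive flow(i,a) via R2 from parent(i,i), blue(i,a)
round 1: derive flow(i,j) via R2 from parent(i,i), blue(i,j)
round 2: derive flow(a,b) via R1 from flow(a,a), cites(a,b)
round 2: derive flow(b,c) via R1 from flow(b,i), cites(i,c)
round 2: derive flow(d,b) via R1 from flow(d,a), cites(a,b)
round 2: derive flow(i,b) via R1 from flow(i,a), cites(a,b)
round 2: derive flow(i,c) via R1 from flow(i,i), cites(i,c)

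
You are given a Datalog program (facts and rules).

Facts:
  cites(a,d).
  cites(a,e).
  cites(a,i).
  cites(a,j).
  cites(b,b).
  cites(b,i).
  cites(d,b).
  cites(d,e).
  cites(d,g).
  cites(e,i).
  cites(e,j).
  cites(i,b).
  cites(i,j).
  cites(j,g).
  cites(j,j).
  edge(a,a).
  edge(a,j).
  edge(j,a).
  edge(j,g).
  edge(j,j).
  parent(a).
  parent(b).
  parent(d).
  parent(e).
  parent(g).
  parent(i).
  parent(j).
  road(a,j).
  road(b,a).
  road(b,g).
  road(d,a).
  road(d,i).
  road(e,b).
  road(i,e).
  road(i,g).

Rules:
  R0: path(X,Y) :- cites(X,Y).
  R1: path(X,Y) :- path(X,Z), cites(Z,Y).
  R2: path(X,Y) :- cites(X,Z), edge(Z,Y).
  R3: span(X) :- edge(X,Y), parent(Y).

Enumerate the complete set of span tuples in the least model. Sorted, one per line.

span(a)
span(j)

round 1: derive span(a) via R3 from edge(a,a), parent(a)
round 1: derive span(j) via R3 from edge(j,a), parent(a)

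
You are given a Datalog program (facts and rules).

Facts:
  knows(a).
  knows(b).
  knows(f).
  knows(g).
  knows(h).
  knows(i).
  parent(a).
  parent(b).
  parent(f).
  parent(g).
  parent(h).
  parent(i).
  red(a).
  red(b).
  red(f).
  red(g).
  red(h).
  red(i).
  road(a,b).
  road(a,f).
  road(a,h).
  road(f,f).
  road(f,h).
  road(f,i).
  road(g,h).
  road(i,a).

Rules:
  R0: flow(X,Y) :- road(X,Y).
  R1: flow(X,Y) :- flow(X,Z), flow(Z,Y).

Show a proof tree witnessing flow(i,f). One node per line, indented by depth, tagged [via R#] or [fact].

round 1: derive flow(a,b) via R0 from road(a,b)
round 1: derive flow(a,f) via R0 from road(a,f)
round 1: derive flow(a,h) via R0 from road(a,h)
round 1: derive flow(f,f) via R0 from road(f,f)
round 1: derive flow(f,h) via R0 from road(f,h)
round 1: derive flow(f,i) via R0 from road(f,i)
round 1: derive flow(g,h) via R0 from road(g,h)
round 1: derive flow(i,a) via R0 from road(i,a)
round 2: derive flow(a,i) via R1 from flow(a,f), flow(f,i)
round 2: derive flow(f,a) via R1 from flow(f,i), flow(i,a)
round 2: derive flow(i,b) via R1 from flow(i,a), flow(a,b)
round 2: derive flow(i,f) via R1 from flow(i,a), flow(a,f)
round 2: derive flow(i,h) via R1 from flow(i,a), flow(a,h)
round 3: derive flow(a,a) via R1 from flow(a,f), flow(f,a)
round 3: derive flow(f,b) via R1 from flow(f,a), flow(a,b)
round 3: derive flow(i,i) via R1 from flow(i,a), flow(a,i)

flow(i,f)  [via R1]
  flow(i,a)  [via R0]
    road(i,a)  [fact]
  flow(a,f)  [via R0]
    road(a,f)  [fact]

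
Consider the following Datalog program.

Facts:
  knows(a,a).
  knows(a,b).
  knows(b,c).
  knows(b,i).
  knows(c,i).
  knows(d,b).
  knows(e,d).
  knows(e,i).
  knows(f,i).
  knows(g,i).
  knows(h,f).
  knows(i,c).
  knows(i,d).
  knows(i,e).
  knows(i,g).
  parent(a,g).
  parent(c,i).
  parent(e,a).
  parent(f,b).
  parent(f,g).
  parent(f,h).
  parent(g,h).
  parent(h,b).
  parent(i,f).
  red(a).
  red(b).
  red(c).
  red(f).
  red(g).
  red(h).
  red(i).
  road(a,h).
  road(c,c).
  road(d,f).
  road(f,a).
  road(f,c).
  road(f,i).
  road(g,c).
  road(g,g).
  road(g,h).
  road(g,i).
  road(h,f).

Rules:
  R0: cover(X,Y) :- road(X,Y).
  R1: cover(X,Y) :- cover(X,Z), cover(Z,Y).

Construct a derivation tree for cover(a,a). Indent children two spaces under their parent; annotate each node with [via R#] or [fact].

round 1: derive cover(a,h) via R0 from road(a,h)
round 1: derive cover(c,c) via R0 from road(c,c)
round 1: derive cover(d,f) via R0 from road(d,f)
round 1: derive cover(f,a) via R0 from road(f,a)
round 1: derive cover(f,c) via R0 from road(f,c)
round 1: derive cover(f,i) via R0 from road(f,i)
round 1: derive cover(g,c) via R0 from road(g,c)
round 1: derive cover(g,g) via R0 from road(g,g)
round 1: derive cover(g,h) via R0 from road(g,h)
round 1: derive cover(g,i) via R0 from road(g,i)
round 1: derive cover(h,f) via R0 from road(h,f)
round 2: derive cover(a,f) via R1 from cover(a,h), cover(h,f)
round 2: derive cover(d,a) via R1 from cover(d,f), cover(f,a)
round 2: derive cover(d,c) via R1 from cover(d,f), cover(f,c)
round 2: derive cover(d,i) via R1 from cover(d,f), cover(f,i)
round 2: derive cover(f,h) via R1 from cover(f,a), cover(a,h)
round 2: derive cover(g,f) via R1 from cover(g,h), cover(h,f)
round 2: derive cover(h,a) via R1 from cover(h,f), cover(f,a)
round 2: derive cover(h,c) via R1 from cover(h,f), cover(f,c)
round 2: derive cover(h,i) via R1 from cover(h,f), cover(f,i)
round 3: derive cover(a,a) via R1 from cover(a,f), cover(f,a)
round 3: derive cover(a,c) via R1 from cover(a,f), cover(f,c)
round 3: derive cover(a,i) via R1 from cover(a,f), cover(f,i)
round 3: derive cover(d,h) via R1 from cover(d,a), cover(a,h)
round 3: derive cover(f,f) via R1 from cover(f,a), cover(a,f)
round 3: derive cover(g,a) via R1 from cover(g,f), cover(f,a)
round 3: derive cover(h,h) via R1 from cover(h,a), cover(a,h)

cover(a,a)  [via R1]
  cover(a,f)  [via R1]
    cover(a,h)  [via R0]
      road(a,h)  [fact]
    cover(h,f)  [via R0]
      road(h,f)  [fact]
  cover(f,a)  [via R0]
    road(f,a)  [fact]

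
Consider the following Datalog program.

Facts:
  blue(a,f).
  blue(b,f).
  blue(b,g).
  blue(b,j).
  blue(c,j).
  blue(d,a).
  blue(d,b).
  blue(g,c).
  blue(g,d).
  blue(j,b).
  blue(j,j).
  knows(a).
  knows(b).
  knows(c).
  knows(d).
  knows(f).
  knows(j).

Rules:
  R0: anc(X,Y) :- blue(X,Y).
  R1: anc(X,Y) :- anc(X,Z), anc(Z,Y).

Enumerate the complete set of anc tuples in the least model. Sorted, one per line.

round 1: derive anc(a,f) via R0 from blue(a,f)
round 1: derive anc(b,f) via R0 from blue(b,f)
round 1: derive anc(b,g) via R0 from blue(b,g)
round 1: derive anc(b,j) via R0 from blue(b,j)
round 1: derive anc(c,j) via R0 from blue(c,j)
round 1: derive anc(d,a) via R0 from blue(d,a)
round 1: derive anc(d,b) via R0 from blue(d,b)
round 1: derive anc(g,c) via R0 from blue(g,c)
round 1: derive anc(g,d) via R0 from blue(g,d)
round 1: derive anc(j,b) via R0 from blue(j,b)
round 1: derive anc(j,j) via R0 from blue(j,j)
round 2: derive anc(b,b) via R1 from anc(b,j), anc(j,b)
round 2: derive anc(b,c) via R1 from anc(b,g), anc(g,c)
round 2: derive anc(b,d) via R1 from anc(b,g), anc(g,d)
round 2: derive anc(c,b) via R1 from anc(c,j), anc(j,b)
round 2: derive anc(d,f) via R1 from anc(d,a), anc(a,f)
round 2: derive anc(d,g) via R1 from anc(d,b), anc(b,g)
round 2: derive anc(d,j) via R1 from anc(d,b), anc(b,j)
round 2: derive anc(g,a) via R1 from anc(g,d), anc(d,a)
round 2: derive anc(g,b) via R1 from anc(g,d), anc(d,b)
round 2: derive anc(g,j) via R1 from anc(g,c), anc(c,j)
round 2: derive anc(j,f) via R1 from anc(j,b), anc(b,f)
round 2: derive anc(j,g) via R1 from anc(j,b), anc(b,g)
round 3: derive anc(b,a) via R1 from anc(b,d), anc(d,a)
round 3: derive anc(c,c) via R1 from anc(c,b), anc(b,c)
round 3: derive anc(c,d) via R1 from anc(c,b), anc(b,d)
round 3: derive anc(c,f) via R1 from anc(c,b), anc(b,f)
round 3: derive anc(c,g) via R1 from anc(c,b), anc(b,g)
round 3: derive anc(d,c) via R1 from anc(d,b), anc(b,c)
round 3: derive anc(d,d) via R1 from anc(d,b), anc(b,d)
round 3: derive anc(g,f) via R1 from anc(g,a), anc(a,f)
round 3: derive anc(g,g) via R1 from anc(g,b), anc(b,g)
round 3: derive anc(j,a) via R1 from anc(j,g), anc(g,a)
round 3: derive anc(j,c) via R1 from anc(j,b), anc(b,c)
round 3: derive anc(j,d) via R1 from anc(j,b), anc(b,d)
round 4: derive anc(c,a) via R1 from anc(c,b), anc(b,a)

anc(a,f)
anc(b,a)
anc(b,b)
anc(b,c)
anc(b,d)
anc(b,f)
anc(b,g)
anc(b,j)
anc(c,a)
anc(c,b)
anc(c,c)
anc(c,d)
anc(c,f)
anc(c,g)
anc(c,j)
anc(d,a)
anc(d,b)
anc(d,c)
anc(d,d)
anc(d,f)
anc(d,g)
anc(d,j)
anc(g,a)
anc(g,b)
anc(g,c)
anc(g,d)
anc(g,f)
anc(g,g)
anc(g,j)
anc(j,a)
anc(j,b)
anc(j,c)
anc(j,d)
anc(j,f)
anc(j,g)
anc(j,j)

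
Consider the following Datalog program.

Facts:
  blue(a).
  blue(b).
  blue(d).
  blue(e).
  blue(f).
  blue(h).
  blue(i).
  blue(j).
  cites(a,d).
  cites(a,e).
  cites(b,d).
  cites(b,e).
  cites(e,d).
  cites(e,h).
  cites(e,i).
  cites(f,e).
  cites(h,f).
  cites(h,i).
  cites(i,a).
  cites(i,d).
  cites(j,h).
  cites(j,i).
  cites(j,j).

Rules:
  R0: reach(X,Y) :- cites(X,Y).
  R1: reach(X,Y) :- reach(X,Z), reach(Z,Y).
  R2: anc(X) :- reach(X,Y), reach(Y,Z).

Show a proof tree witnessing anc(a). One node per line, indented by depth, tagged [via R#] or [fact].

anc(a)  [via R2]
  reach(a,e)  [via R0]
    cites(a,e)  [fact]
  reach(e,d)  [via R0]
    cites(e,d)  [fact]

round 1: derive reach(a,d) via R0 from cites(a,d)
round 1: derive reach(a,e) via R0 from cites(a,e)
round 1: derive reach(b,d) via R0 from cites(b,d)
round 1: derive reach(b,e) via R0 from cites(b,e)
round 1: derive reach(e,d) via R0 from cites(e,d)
round 1: derive reach(e,h) via R0 from cites(e,h)
round 1: derive reach(e,i) via R0 from cites(e,i)
round 1: derive reach(f,e) via R0 from cites(f,e)
round 1: derive reach(h,f) via R0 from cites(h,f)
round 1: derive reach(h,i) via R0 from cites(h,i)
round 1: derive reach(i,a) via R0 from cites(i,a)
round 1: derive reach(i,d) via R0 from cites(i,d)
round 1: derive reach(j,h) via R0 from cites(j,h)
round 1: derive reach(j,i) via R0 from cites(j,i)
round 1: derive reach(j,j) via R0 from cites(j,j)
round 2: derive reach(a,h) via R1 from reach(a,e), reach(e,h)
round 2: derive reach(a,i) via R1 from reach(a,e), reach(e,i)
round 2: derive reach(b,h) via R1 from reach(b,e), reach(e,h)
round 2: derive reach(b,i) via R1 from reach(b,e), reach(e,i)
round 2: derive reach(e,a) via R1 from reach(e,i), reach(i,a)
round 2: derive reach(e,f) via R1 from reach(e,h), reach(h,f)
round 2: derive reach(f,d) via R1 from reach(f,e), reach(e,d)
round 2: derive reach(f,h) via R1 from reach(f,e), reach(e,h)
round 2: derive reach(f,i) via R1 from reach(f,e), reach(e,i)
round 2: derive reach(h,a) via R1 from reach(h,i), reach(i,a)
round 2: derive reach(h,d) via R1 from reach(h,i), reach(i,d)
round 2: derive reach(h,e) via R1 from reach(h,f), reach(f,e)
round 2: derive reach(i,e) via R1 from reach(i,a), reach(a,e)
round 2: derive reach(j,a) via R1 from reach(j,i), reach(i,a)
round 2: derive reach(j,d) via R1 from reach(j,i), reach(i,d)
round 2: derive reach(j,f) via R1 from reach(j,h), reach(h,f)
round 2: derive anc(a) via R2 from reach(a,e), reach(e,d)
round 2: derive anc(b) via R2 from reach(b,e), reach(e,d)
round 2: derive anc(e) via R2 from reach(e,h), reach(h,f)
round 2: derive anc(f) via R2 from reach(f,e), reach(e,d)
round 2: derive anc(h) via R2 from reach(h,f), reach(f,e)
round 2: derive anc(i) via R2 from reach(i,a), reach(a,d)
round 2: derive anc(j) via R2 from reach(j,h), reach(h,f)
round 3: derive reach(a,a) via R1 from reach(a,e), reach(e,a)
round 3: derive reach(a,f) via R1 from reach(a,e), reach(e,f)
round 3: derive reach(b,a) via R1 from reach(b,e), reach(e,a)
round 3: derive reach(b,f) via R1 from reach(b,e), reach(e,f)
round 3: derive reach(e,e) via R1 from reach(e,a), reach(a,e)
round 3: derive reach(f,a) via R1 from reach(f,e), reach(e,a)
round 3: derive reach(f,f) via R1 from reach(f,e), reach(e,f)
round 3: derive reach(h,h) via R1 from reach(h,a), reach(a,h)
round 3: derive reach(i,f) via R1 from reach(i,e), reach(e,f)
round 3: derive reach(i,h) via R1 from reach(i,a), reach(a,h)
round 3: derive reach(i,i) via R1 from reach(i,a), reach(a,i)
round 3: derive reach(j,e) via R1 from reach(j,a), reach(a,e)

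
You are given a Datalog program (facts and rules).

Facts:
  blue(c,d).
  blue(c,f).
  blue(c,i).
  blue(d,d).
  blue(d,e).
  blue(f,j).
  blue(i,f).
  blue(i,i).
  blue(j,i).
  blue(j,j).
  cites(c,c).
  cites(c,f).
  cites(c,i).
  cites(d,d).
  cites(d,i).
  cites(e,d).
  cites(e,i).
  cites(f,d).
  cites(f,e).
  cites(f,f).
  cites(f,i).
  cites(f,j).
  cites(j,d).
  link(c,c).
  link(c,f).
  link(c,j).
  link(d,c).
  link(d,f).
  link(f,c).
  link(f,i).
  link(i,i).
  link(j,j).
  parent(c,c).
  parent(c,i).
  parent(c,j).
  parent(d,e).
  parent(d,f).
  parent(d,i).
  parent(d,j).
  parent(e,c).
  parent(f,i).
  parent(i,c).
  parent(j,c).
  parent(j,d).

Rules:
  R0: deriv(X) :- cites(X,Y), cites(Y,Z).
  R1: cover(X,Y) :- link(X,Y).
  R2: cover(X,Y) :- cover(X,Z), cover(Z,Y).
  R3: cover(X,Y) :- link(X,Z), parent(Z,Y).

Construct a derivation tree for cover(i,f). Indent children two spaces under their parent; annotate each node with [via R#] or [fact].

round 1: derive cover(c,c) via R1 from link(c,c)
round 1: derive cover(c,f) via R1 from link(c,f)
round 1: derive cover(c,j) via R1 from link(c,j)
round 1: derive cover(d,c) via R1 from link(d,c)
round 1: derive cover(d,f) via R1 from link(d,f)
round 1: derive cover(f,c) via R1 from link(f,c)
round 1: derive cover(f,i) via R1 from link(f,i)
round 1: derive cover(i,i) via R1 from link(i,i)
round 1: derive cover(j,j) via R1 from link(j,j)
round 1: derive cover(c,d) via R3 from link(c,j), parent(j,d)
round 1: derive cover(c,i) via R3 from link(c,c), parent(c,i)
round 1: derive cover(d,i) via R3 from link(d,c), parent(c,i)
round 1: derive cover(d,j) via R3 from link(d,c), parent(c,j)
round 1: derive cover(f,j) via R3 from link(f,c), parent(c,j)
round 1: derive cover(i,c) via R3 from link(i,i), parent(i,c)
round 1: derive cover(j,c) via R3 from link(j,j), parent(j,c)
round 1: derive cover(j,d) via R3 from link(j,j), parent(j,d)
round 2: derive cover(d,d) via R2 from cover(d,c), cover(c,d)
round 2: derive cover(f,d) via R2 from cover(f,c), cover(c,d)
round 2: derive cover(f,f) via R2 from cover(f,c), cover(c,f)
round 2: derive cover(i,d) via R2 from cover(i,c), cover(c,d)
round 2: derive cover(i,f) via R2 from cover(i,c), cover(c,f)
round 2: derive cover(i,j) via R2 from cover(i,c), cover(c,j)
round 2: derive cover(j,f) via R2 from cover(j,c), cover(c,f)
round 2: derive cover(j,i) via R2 from cover(j,c), cover(c,i)

cover(i,f)  [via R2]
  cover(i,c)  [via R3]
    link(i,i)  [fact]
    parent(i,c)  [fact]
  cover(c,f)  [via R1]
    link(c,f)  [fact]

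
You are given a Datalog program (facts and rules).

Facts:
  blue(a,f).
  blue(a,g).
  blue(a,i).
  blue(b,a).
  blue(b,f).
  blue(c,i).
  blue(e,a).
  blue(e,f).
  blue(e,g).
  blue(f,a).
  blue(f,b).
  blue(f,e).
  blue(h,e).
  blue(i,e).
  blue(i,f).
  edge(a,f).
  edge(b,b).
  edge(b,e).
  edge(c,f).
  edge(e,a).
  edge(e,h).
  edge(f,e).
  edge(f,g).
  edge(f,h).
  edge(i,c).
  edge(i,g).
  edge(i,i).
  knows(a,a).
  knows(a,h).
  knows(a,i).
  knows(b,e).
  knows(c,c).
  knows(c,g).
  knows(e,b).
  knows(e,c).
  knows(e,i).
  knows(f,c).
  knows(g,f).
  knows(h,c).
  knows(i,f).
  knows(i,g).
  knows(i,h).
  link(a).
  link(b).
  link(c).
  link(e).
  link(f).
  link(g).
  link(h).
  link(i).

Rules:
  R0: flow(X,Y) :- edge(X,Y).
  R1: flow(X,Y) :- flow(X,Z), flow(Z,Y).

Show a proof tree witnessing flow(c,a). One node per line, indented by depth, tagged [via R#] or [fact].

round 1: derive flow(a,f) via R0 from edge(a,f)
round 1: derive flow(b,b) via R0 from edge(b,b)
round 1: derive flow(b,e) via R0 from edge(b,e)
round 1: derive flow(c,f) via R0 from edge(c,f)
round 1: derive flow(e,a) via R0 from edge(e,a)
round 1: derive flow(e,h) via R0 from edge(e,h)
round 1: derive flow(f,e) via R0 from edge(f,e)
round 1: derive flow(f,g) via R0 from edge(f,g)
round 1: derive flow(f,h) via R0 from edge(f,h)
round 1: derive flow(i,c) via R0 from edge(i,c)
round 1: derive flow(i,g) via R0 from edge(i,g)
round 1: derive flow(i,i) via R0 from edge(i,i)
round 2: derive flow(a,e) via R1 from flow(a,f), flow(f,e)
round 2: derive flow(a,g) via R1 from flow(a,f), flow(f,g)
round 2: derive flow(a,h) via R1 from flow(a,f), flow(f,h)
round 2: derive flow(b,a) via R1 from flow(b,e), flow(e,a)
round 2: derive flow(b,h) via R1 from flow(b,e), flow(e,h)
round 2: derive flow(c,e) via R1 from flow(c,f), flow(f,e)
round 2: derive flow(c,g) via R1 from flow(c,f), flow(f,g)
round 2: derive flow(c,h) via R1 from flow(c,f), flow(f,h)
round 2: derive flow(e,f) via R1 from flow(e,a), flow(a,f)
round 2: derive flow(f,a) via R1 from flow(f,e), flow(e,a)
round 2: derive flow(i,f) via R1 from flow(i,c), flow(c,f)
round 3: derive flow(a,a) via R1 from flow(a,e), flow(e,a)
round 3: derive flow(b,f) via R1 from flow(b,a), flow(a,f)
round 3: derive flow(b,g) via R1 from flow(b,a), flow(a,g)
round 3: derive flow(c,a) via R1 from flow(c,e), flow(e,a)
round 3: derive flow(e,e) via R1 from flow(e,a), flow(a,e)
round 3: derive flow(e,g) via R1 from flow(e,a), flow(a,g)
round 3: derive flow(f,f) via R1 from flow(f,a), flow(a,f)
round 3: derive flow(i,a) via R1 from flow(i,f), flow(f,a)
round 3: derive flow(i,e) via R1 from flow(i,c), flow(c,e)
round 3: derive flow(i,h) via R1 from flow(i,c), flow(c,h)

flow(c,a)  [via R1]
  flow(c,e)  [via R1]
    flow(c,f)  [via R0]
      edge(c,f)  [fact]
    flow(f,e)  [via R0]
      edge(f,e)  [fact]
  flow(e,a)  [via R0]
    edge(e,a)  [fact]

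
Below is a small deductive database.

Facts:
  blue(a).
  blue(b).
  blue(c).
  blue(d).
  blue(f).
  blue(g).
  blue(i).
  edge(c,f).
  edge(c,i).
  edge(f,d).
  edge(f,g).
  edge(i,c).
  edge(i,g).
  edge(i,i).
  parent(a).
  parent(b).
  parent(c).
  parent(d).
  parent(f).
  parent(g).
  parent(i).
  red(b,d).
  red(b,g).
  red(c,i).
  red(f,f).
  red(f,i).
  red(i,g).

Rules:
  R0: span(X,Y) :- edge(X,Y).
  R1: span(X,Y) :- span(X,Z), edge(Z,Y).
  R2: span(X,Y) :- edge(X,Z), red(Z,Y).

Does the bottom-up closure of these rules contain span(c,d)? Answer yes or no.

round 1: derive span(c,f) via R0 from edge(c,f)
round 1: derive span(c,i) via R0 from edge(c,i)
round 1: derive span(f,d) via R0 from edge(f,d)
round 1: derive span(f,g) via R0 from edge(f,g)
round 1: derive span(i,c) via R0 from edge(i,c)
round 1: derive span(i,g) via R0 from edge(i,g)
round 1: derive span(i,i) via R0 from edge(i,i)
round 1: derive span(c,g) via R2 from edge(c,i), red(i,g)
round 2: derive span(c,c) via R1 from span(c,i), edge(i,c)
round 2: derive span(c,d) via R1 from span(c,f), edge(f,d)
round 2: derive span(i,f) via R1 from span(i,c), edge(c,f)
round 3: derive span(i,d) via R1 from span(i,f), edge(f,d)

yes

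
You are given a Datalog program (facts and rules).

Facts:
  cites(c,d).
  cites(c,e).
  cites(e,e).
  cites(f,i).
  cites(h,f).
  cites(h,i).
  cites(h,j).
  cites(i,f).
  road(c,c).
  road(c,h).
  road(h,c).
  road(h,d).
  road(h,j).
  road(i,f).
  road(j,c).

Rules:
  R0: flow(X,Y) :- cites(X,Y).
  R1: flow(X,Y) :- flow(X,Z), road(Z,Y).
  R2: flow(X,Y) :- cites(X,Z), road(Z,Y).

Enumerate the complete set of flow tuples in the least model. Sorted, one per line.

round 1: derive flow(c,d) via R0 from cites(c,d)
round 1: derive flow(c,e) via R0 from cites(c,e)
round 1: derive flow(e,e) via R0 from cites(e,e)
round 1: derive flow(f,i) via R0 from cites(f,i)
round 1: derive flow(h,f) via R0 from cites(h,f)
round 1: derive flow(h,i) via R0 from cites(h,i)
round 1: derive flow(h,j) via R0 from cites(h,j)
round 1: derive flow(i,f) via R0 from cites(i,f)
round 1: derive flow(f,f) via R2 from cites(f,i), road(i,f)
round 1: derive flow(h,c) via R2 from cites(h,j), road(j,c)
round 2: derive flow(h,h) via R1 from flow(h,c), road(c,h)
round 3: derive flow(h,d) via R1 from flow(h,h), road(h,d)

flow(c,d)
flow(c,e)
flow(e,e)
flow(f,f)
flow(f,i)
flow(h,c)
flow(h,d)
flow(h,f)
flow(h,h)
flow(h,i)
flow(h,j)
flow(i,f)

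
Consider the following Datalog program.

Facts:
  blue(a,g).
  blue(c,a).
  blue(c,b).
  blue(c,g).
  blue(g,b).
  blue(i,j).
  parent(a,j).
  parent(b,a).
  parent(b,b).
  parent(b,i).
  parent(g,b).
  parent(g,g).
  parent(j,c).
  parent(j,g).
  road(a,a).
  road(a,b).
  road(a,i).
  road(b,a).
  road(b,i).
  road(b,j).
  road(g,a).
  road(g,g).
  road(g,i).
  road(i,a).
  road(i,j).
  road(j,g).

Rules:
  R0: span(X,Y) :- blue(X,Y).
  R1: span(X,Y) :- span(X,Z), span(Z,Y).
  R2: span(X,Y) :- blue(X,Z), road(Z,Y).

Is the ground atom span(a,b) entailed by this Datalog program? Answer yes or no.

yes

round 1: derive span(a,g) via R0 from blue(a,g)
round 1: derive span(c,a) via R0 from blue(c,a)
round 1: derive span(c,b) via R0 from blue(c,b)
round 1: derive span(c,g) via R0 from blue(c,g)
round 1: derive span(g,b) via R0 from blue(g,b)
round 1: derive span(i,j) via R0 from blue(i,j)
round 1: derive span(a,a) via R2 from blue(a,g), road(g,a)
round 1: derive span(a,i) via R2 from blue(a,g), road(g,i)
round 1: derive span(c,i) via R2 from blue(c,a), road(a,i)
round 1: derive span(c,j) via R2 from blue(c,b), road(b,j)
round 1: derive span(g,a) via R2 from blue(g,b), road(b,a)
round 1: derive span(g,i) via R2 from blue(g,b), road(b,i)
round 1: derive span(g,j) via R2 from blue(g,b), road(b,j)
round 1: derive span(i,g) via R2 from blue(i,j), road(j,g)
round 2: derive span(a,b) via R1 from span(a,g), span(g,b)
round 2: derive span(a,j) via R1 from span(a,g), span(g,j)
round 2: derive span(g,g) via R1 from span(g,a), span(a,g)
round 2: derive span(i,a) via R1 from span(i,g), span(g,a)
round 2: derive span(i,b) via R1 from span(i,g), span(g,b)
round 2: derive span(i,i) via R1 from span(i,g), span(g,i)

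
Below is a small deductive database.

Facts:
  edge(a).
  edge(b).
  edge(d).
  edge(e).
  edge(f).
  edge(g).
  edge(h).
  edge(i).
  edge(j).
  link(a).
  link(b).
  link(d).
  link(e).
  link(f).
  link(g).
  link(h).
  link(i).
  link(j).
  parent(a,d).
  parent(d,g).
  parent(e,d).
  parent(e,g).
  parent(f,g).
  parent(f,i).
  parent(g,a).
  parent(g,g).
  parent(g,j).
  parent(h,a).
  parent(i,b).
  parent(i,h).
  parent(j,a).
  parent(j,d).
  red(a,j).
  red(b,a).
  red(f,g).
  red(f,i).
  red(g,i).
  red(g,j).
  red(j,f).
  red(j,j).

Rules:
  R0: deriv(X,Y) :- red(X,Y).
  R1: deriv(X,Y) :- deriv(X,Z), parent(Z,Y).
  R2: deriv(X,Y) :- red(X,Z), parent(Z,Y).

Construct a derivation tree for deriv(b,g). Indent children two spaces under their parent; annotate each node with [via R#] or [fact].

round 1: derive deriv(a,j) via R0 from red(a,j)
round 1: derive deriv(b,a) via R0 from red(b,a)
round 1: derive deriv(f,g) via R0 from red(f,g)
round 1: derive deriv(f,i) via R0 from red(f,i)
round 1: derive deriv(g,i) via R0 from red(g,i)
round 1: derive deriv(g,j) via R0 from red(g,j)
round 1: derive deriv(j,f) via R0 from red(j,f)
round 1: derive deriv(j,j) via R0 from red(j,j)
round 1: derive deriv(a,a) via R2 from red(a,j), parent(j,a)
round 1: derive deriv(a,d) via R2 from red(a,j), parent(j,d)
round 1: derive deriv(b,d) via R2 from red(b,a), parent(a,d)
round 1: derive deriv(f,a) via R2 from red(f,g), parent(g,a)
round 1: derive deriv(f,b) via R2 from red(f,i), parent(i,b)
round 1: derive deriv(f,h) via R2 from red(f,i), parent(i,h)
round 1: derive deriv(f,j) via R2 from red(f,g), parent(g,j)
round 1: derive deriv(g,a) via R2 from red(g,j), parent(j,a)
round 1: derive deriv(g,b) via R2 from red(g,i), parent(i,b)
round 1: derive deriv(g,d) via R2 from red(g,j), parent(j,d)
round 1: derive deriv(g,h) via R2 from red(g,i), parent(i,h)
round 1: derive deriv(j,a) via R2 from red(j,j), parent(j,a)
round 1: derive deriv(j,d) via R2 from red(j,j), parent(j,d)
round 1: derive deriv(j,g) via R2 from red(j,f), parent(f,g)
round 1: derive deriv(j,i) via R2 from red(j,f), parent(f,i)
round 2: derive deriv(a,g) via R1 from deriv(a,d), parent(d,g)
round 2: derive deriv(b,g) via R1 from deriv(b,d), parent(d,g)
round 2: derive deriv(f,d) via R1 from deriv(f,a), parent(a,d)
round 2: derive deriv(g,g) via R1 from deriv(g,d), parent(d,g)
round 2: derive deriv(j,b) via R1 from deriv(j,i), parent(i,b)
round 2: derive deriv(j,h) via R1 from deriv(j,i), parent(i,h)
round 3: derive deriv(b,j) via R1 from deriv(b,g), parent(g,j)

deriv(b,g)  [via R1]
  deriv(b,d)  [via R2]
    red(b,a)  [fact]
    parent(a,d)  [fact]
  parent(d,g)  [fact]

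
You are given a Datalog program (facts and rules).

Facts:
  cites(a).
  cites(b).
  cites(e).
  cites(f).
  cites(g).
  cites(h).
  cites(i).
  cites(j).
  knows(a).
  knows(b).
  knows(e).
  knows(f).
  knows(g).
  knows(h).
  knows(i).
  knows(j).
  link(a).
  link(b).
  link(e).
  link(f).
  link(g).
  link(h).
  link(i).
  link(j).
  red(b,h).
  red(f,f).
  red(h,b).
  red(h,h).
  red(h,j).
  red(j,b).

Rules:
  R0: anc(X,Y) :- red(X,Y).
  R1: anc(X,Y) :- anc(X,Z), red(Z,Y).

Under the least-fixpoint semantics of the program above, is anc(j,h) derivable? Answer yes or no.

yes

round 1: derive anc(b,h) via R0 from red(b,h)
round 1: derive anc(f,f) via R0 from red(f,f)
round 1: derive anc(h,b) via R0 from red(h,b)
round 1: derive anc(h,h) via R0 from red(h,h)
round 1: derive anc(h,j) via R0 from red(h,j)
round 1: derive anc(j,b) via R0 from red(j,b)
round 2: derive anc(b,b) via R1 from anc(b,h), red(h,b)
round 2: derive anc(b,j) via R1 from anc(b,h), red(h,j)
round 2: derive anc(j,h) via R1 from anc(j,b), red(b,h)
round 3: derive anc(j,j) via R1 from anc(j,h), red(h,j)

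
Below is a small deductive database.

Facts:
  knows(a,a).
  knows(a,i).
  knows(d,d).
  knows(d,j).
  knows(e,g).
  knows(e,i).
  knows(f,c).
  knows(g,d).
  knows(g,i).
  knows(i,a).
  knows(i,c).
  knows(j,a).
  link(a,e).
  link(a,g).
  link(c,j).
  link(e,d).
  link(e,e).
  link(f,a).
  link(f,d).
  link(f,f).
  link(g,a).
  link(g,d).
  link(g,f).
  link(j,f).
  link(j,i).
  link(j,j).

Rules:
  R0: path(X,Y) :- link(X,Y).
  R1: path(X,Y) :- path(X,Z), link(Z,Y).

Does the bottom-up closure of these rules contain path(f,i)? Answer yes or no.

no

round 1: derive path(a,e) via R0 from link(a,e)
round 1: derive path(a,g) via R0 from link(a,g)
round 1: derive path(c,j) via R0 from link(c,j)
round 1: derive path(e,d) via R0 from link(e,d)
round 1: derive path(e,e) via R0 from link(e,e)
round 1: derive path(f,a) via R0 from link(f,a)
round 1: derive path(f,d) via R0 from link(f,d)
round 1: derive path(f,f) via R0 from link(f,f)
round 1: derive path(g,a) via R0 from link(g,a)
round 1: derive path(g,d) via R0 from link(g,d)
round 1: derive path(g,f) via R0 from link(g,f)
round 1: derive path(j,f) via R0 from link(j,f)
round 1: derive path(j,i) via R0 from link(j,i)
round 1: derive path(j,j) via R0 from link(j,j)
round 2: derive path(a,a) via R1 from path(a,g), link(g,a)
round 2: derive path(a,d) via R1 from path(a,e), link(e,d)
round 2: derive path(a,f) via R1 from path(a,g), link(g,f)
round 2: derive path(c,f) via R1 from path(c,j), link(j,f)
round 2: derive path(c,i) via R1 from path(c,j), link(j,i)
round 2: derive path(f,e) via R1 from path(f,a), link(a,e)
round 2: derive path(f,g) via R1 from path(f,a), link(a,g)
round 2: derive path(g,e) via R1 from path(g,a), link(a,e)
round 2: derive path(g,g) via R1 from path(g,a), link(a,g)
round 2: derive path(j,a) via R1 from path(j,f), link(f,a)
round 2: derive path(j,d) via R1 from path(j,f), link(f,d)
round 3: derive path(c,a) via R1 from path(c,f), link(f,a)
round 3: derive path(c,d) via R1 from path(c,f), link(f,d)
round 3: derive path(j,e) via R1 from path(j,a), link(a,e)
round 3: derive path(j,g) via R1 from path(j,a), link(a,g)
round 4: derive path(c,e) via R1 from path(c,a), link(a,e)
round 4: derive path(c,g) via R1 from path(c,a), link(a,g)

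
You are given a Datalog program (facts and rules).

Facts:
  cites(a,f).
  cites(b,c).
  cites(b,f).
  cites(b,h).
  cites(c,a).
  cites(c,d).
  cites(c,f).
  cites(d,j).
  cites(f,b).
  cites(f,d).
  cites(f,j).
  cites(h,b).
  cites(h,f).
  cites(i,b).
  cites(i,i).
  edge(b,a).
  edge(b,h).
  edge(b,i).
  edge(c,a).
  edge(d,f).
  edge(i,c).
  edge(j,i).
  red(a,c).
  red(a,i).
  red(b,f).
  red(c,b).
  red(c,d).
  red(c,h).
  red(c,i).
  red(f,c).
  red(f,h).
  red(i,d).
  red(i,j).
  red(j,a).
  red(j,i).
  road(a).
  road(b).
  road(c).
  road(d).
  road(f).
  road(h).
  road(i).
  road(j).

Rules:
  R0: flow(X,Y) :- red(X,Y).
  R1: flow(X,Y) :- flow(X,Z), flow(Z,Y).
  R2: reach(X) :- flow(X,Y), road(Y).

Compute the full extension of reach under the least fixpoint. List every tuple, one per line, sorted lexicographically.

round 1: derive flow(a,c) via R0 from red(a,c)
round 1: derive flow(a,i) via R0 from red(a,i)
round 1: derive flow(b,f) via R0 from red(b,f)
round 1: derive flow(c,b) via R0 from red(c,b)
round 1: derive flow(c,d) via R0 from red(c,d)
round 1: derive flow(c,h) via R0 from red(c,h)
round 1: derive flow(c,i) via R0 from red(c,i)
round 1: derive flow(f,c) via R0 from red(f,c)
round 1: derive flow(f,h) via R0 from red(f,h)
round 1: derive flow(i,d) via R0 from red(i,d)
round 1: derive flow(i,j) via R0 from red(i,j)
round 1: derive flow(j,a) via R0 from red(j,a)
round 1: derive flow(j,i) via R0 from red(j,i)
round 2: derive flow(a,b) via R1 from flow(a,c), flow(c,b)
round 2: derive flow(a,d) via R1 from flow(a,c), flow(c,d)
round 2: derive flow(a,h) via R1 from flow(a,c), flow(c,h)
round 2: derive flow(a,j) via R1 from flow(a,i), flow(i,j)
round 2: derive flow(b,c) via R1 from flow(b,f), flow(f,c)
round 2: derive flow(b,h) via R1 from flow(b,f), flow(f,h)
round 2: derive flow(c,f) via R1 from flow(c,b), flow(b,f)
round 2: derive flow(c,j) via R1 from flow(c,i), flow(i,j)
round 2: derive flow(f,b) via R1 from flow(f,c), flow(c,b)
round 2: derive flow(f,d) via R1 from flow(f,c), flow(c,d)
round 2: derive flow(f,i) via R1 from flow(f,c), flow(c,i)
round 2: derive flow(i,a) via R1 from flow(i,j), flow(j,a)
round 2: derive flow(i,i) via R1 from flow(i,j), flow(j,i)
round 2: derive flow(j,c) via R1 from flow(j,a), flow(a,c)
round 2: derive flow(j,d) via R1 from flow(j,i), flow(i,d)
round 2: derive flow(j,j) via R1 from flow(j,i), flow(i,j)
round 2: derive reach(a) via R2 from flow(a,c), road(c)
round 2: derive reach(b) via R2 from flow(b,f), road(f)
round 2: derive reach(c) via R2 from flow(c,b), road(b)
round 2: derive reach(f) via R2 from flow(f,c), road(c)
round 2: derive reach(i) via R2 from flow(i,d), road(d)
round 2: derive reach(j) via R2 from flow(j,a), road(a)
round 3: derive flow(a,a) via R1 from flow(a,i), flow(i,a)
round 3: derive flow(a,f) via R1 from flow(a,b), flow(b,f)
round 3: derive flow(b,b) via R1 from flow(b,c), flow(c,b)
round 3: derive flow(b,d) via R1 from flow(b,c), flow(c,d)
round 3: derive flow(b,i) via R1 from flow(b,c), flow(c,i)
round 3: derive flow(b,j) via R1 from flow(b,c), flow(c,j)
round 3: derive flow(c,a) via R1 from flow(c,i), flow(i,a)
round 3: derive flow(c,c) via R1 from flow(c,b), flow(b,c)
round 3: derive flow(f,a) via R1 from flow(f,i), flow(i,a)
round 3: derive flow(f,f) via R1 from flow(f,b), flow(b,f)
round 3: derive flow(f,j) via R1 from flow(f,c), flow(c,j)
round 3: derive flow(i,b) via R1 from flow(i,a), flow(a,b)
round 3: derive flow(i,c) via R1 from flow(i,a), flow(a,c)
round 3: derive flow(i,h) via R1 from flow(i,a), flow(a,h)
round 3: derive flow(j,b) via R1 from flow(j,a), flow(a,b)
round 3: derive flow(j,f) via R1 from flow(j,c), flow(c,f)
round 3: derive flow(j,h) via R1 from flow(j,a), flow(a,h)
round 4: derive flow(b,a) via R1 from flow(b,c), flow(c,a)
round 4: derive flow(i,f) via R1 from flow(i,a), flow(a,f)

reach(a)
reach(b)
reach(c)
reach(f)
reach(i)
reach(j)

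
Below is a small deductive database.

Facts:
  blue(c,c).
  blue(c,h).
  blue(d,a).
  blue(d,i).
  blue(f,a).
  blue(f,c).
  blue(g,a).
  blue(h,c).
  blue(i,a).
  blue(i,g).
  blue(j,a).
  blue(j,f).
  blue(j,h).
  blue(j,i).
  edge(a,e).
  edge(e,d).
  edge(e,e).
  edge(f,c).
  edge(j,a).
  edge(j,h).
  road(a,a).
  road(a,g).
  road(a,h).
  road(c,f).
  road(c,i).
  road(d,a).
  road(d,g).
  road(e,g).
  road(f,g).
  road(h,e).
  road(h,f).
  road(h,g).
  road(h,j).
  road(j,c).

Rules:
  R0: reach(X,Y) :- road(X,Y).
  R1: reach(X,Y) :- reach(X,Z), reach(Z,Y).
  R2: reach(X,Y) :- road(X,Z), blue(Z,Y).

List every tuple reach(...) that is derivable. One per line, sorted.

round 1: derive reach(a,a) via R0 from road(a,a)
round 1: derive reach(a,g) via R0 from road(a,g)
round 1: derive reach(a,h) via R0 from road(a,h)
round 1: derive reach(c,f) via R0 from road(c,f)
round 1: derive reach(c,i) via R0 from road(c,i)
round 1: derive reach(d,a) via R0 from road(d,a)
round 1: derive reach(d,g) via R0 from road(d,g)
round 1: derive reach(e,g) via R0 from road(e,g)
round 1: derive reach(f,g) via R0 from road(f,g)
round 1: derive reach(h,e) via R0 from road(h,e)
round 1: derive reach(h,f) via R0 from road(h,f)
round 1: derive reach(h,g) via R0 from road(h,g)
round 1: derive reach(h,j) via R0 from road(h,j)
round 1: derive reach(j,c) via R0 from road(j,c)
round 1: derive reach(a,c) via R2 from road(a,h), blue(h,c)
round 1: derive reach(c,a) via R2 from road(c,f), blue(f,a)
round 1: derive reach(c,c) via R2 from road(c,f), blue(f,c)
round 1: derive reach(c,g) via R2 from road(c,i), blue(i,g)
round 1: derive reach(e,a) via R2 from road(e,g), blue(g,a)
round 1: derive reach(f,a) via R2 from road(f,g), blue(g,a)
round 1: derive reach(h,a) via R2 from road(h,f), blue(f,a)
round 1: derive reach(h,c) via R2 from road(h,f), blue(f,c)
round 1: derive reach(h,h) via R2 from road(h,j), blue(j,h)
round 1: derive reach(h,i) via R2 from road(h,j), blue(j,i)
round 1: derive reach(j,h) via R2 from road(j,c), blue(c,h)
round 2: derive reach(a,e) via R1 from reach(a,h), reach(h,e)
round 2: derive reach(a,f) via R1 from reach(a,c), reach(c,f)
round 2: derive reach(a,i) via R1 from reach(a,c), reach(c,i)
round 2: derive reach(a,j) via R1 from reach(a,h), reach(h,j)
round 2: derive reach(c,h) via R1 from reach(c,a), reach(a,h)
round 2: derive reach(d,c) via R1 from reach(d,a), reach(a,c)
round 2: derive reach(d,h) via R1 from reach(d,a), reach(a,h)
round 2: derive reach(e,c) via R1 from reach(e,a), reach(a,c)
round 2: derive reach(e,h) via R1 from reach(e,a), reach(a,h)
round 2: derive reach(f,c) via R1 from reach(f,a), reach(a,c)
round 2: derive reach(f,h) via R1 from reach(f,a), reach(a,h)
round 2: derive reach(j,a) via R1 from reach(j,c), reach(c,a)
round 2: derive reach(j,e) via R1 from reach(j,h), reach(h,e)
round 2: derive reach(j,f) via R1 from reach(j,c), reach(c,f)
round 2: derive reach(j,g) via R1 from reach(j,c), reach(c,g)
round 2: derive reach(j,i) via R1 from reach(j,c), reach(c,i)
round 2: derive reach(j,j) via R1 from reach(j,h), reach(h,j)
round 3: derive reach(c,e) via R1 from reach(c,a), reach(a,e)
round 3: derive reach(c,j) via R1 from reach(c,a), reach(a,j)
round 3: derive reach(d,e) via R1 from reach(d,a), reach(a,e)
round 3: derive reach(d,f) via R1 from reach(d,a), reach(a,f)
round 3: derive reach(d,i) via R1 from reach(d,a), reach(a,i)
round 3: derive reach(d,j) via R1 from reach(d,a), reach(a,j)
round 3: derive reach(e,e) via R1 from reach(e,a), reach(a,e)
round 3: derive reach(e,f) via R1 from reach(e,a), reach(a,f)
round 3: derive reach(e,i) via R1 from reach(e,a), reach(a,i)
round 3: derive reach(e,j) via R1 from reach(e,a), reach(a,j)
round 3: derive reach(f,e) via R1 from reach(f,a), reach(a,e)
round 3: derive reach(f,f) via R1 from reach(f,a), reach(a,f)
round 3: derive reach(f,i) via R1 from reach(f,a), reach(a,i)
round 3: derive reach(f,j) via R1 from reach(f,a), reach(a,j)

reach(a,a)
reach(a,c)
reach(a,e)
reach(a,f)
reach(a,g)
reach(a,h)
reach(a,i)
reach(a,j)
reach(c,a)
reach(c,c)
reach(c,e)
reach(c,f)
reach(c,g)
reach(c,h)
reach(c,i)
reach(c,j)
reach(d,a)
reach(d,c)
reach(d,e)
reach(d,f)
reach(d,g)
reach(d,h)
reach(d,i)
reach(d,j)
reach(e,a)
reach(e,c)
reach(e,e)
reach(e,f)
reach(e,g)
reach(e,h)
reach(e,i)
reach(e,j)
reach(f,a)
reach(f,c)
reach(f,e)
reach(f,f)
reach(f,g)
reach(f,h)
reach(f,i)
reach(f,j)
reach(h,a)
reach(h,c)
reach(h,e)
reach(h,f)
reach(h,g)
reach(h,h)
reach(h,i)
reach(h,j)
reach(j,a)
reach(j,c)
reach(j,e)
reach(j,f)
reach(j,g)
reach(j,h)
reach(j,i)
reach(j,j)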